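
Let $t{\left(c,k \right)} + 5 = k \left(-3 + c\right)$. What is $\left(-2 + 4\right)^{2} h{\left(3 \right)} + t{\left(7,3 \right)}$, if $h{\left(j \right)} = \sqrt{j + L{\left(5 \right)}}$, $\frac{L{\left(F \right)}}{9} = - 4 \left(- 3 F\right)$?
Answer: $7 + 4 \sqrt{543} \approx 100.21$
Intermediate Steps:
$t{\left(c,k \right)} = -5 + k \left(-3 + c\right)$
$L{\left(F \right)} = 108 F$ ($L{\left(F \right)} = 9 \left(- 4 \left(- 3 F\right)\right) = 9 \cdot 12 F = 108 F$)
$h{\left(j \right)} = \sqrt{540 + j}$ ($h{\left(j \right)} = \sqrt{j + 108 \cdot 5} = \sqrt{j + 540} = \sqrt{540 + j}$)
$\left(-2 + 4\right)^{2} h{\left(3 \right)} + t{\left(7,3 \right)} = \left(-2 + 4\right)^{2} \sqrt{540 + 3} - -7 = 2^{2} \sqrt{543} - -7 = 4 \sqrt{543} + 7 = 7 + 4 \sqrt{543}$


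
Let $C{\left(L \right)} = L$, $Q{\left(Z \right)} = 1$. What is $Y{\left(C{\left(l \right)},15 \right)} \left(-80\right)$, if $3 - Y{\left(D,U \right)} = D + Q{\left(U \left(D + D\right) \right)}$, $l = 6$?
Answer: $320$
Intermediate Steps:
$Y{\left(D,U \right)} = 2 - D$ ($Y{\left(D,U \right)} = 3 - \left(D + 1\right) = 3 - \left(1 + D\right) = 2 - D$)
$Y{\left(C{\left(l \right)},15 \right)} \left(-80\right) = \left(2 - 6\right) \left(-80\right) = \left(-4\right) \left(-80\right) = 320$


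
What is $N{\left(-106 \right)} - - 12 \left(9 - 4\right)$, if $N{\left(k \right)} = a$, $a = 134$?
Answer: $194$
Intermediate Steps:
$N{\left(k \right)} = 134$
$N{\left(-106 \right)} - - 12 \left(9 - 4\right) = 134 - - 12 \left(9 - 4\right) = 134 - \left(-12\right) 5 = 134 - -60 = 134 + 60 = 194$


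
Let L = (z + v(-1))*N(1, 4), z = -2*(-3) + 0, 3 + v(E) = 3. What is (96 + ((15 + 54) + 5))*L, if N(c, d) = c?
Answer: 1020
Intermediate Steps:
v(E) = 0 (v(E) = -3 + 3 = 0)
z = 6 (z = 6 + 0 = 6)
L = 6 (L = (6 + 0)*1 = 6*1 = 6)
(96 + ((15 + 54) + 5))*L = (96 + ((15 + 54) + 5))*6 = (96 + (69 + 5))*6 = (96 + 74)*6 = 170*6 = 1020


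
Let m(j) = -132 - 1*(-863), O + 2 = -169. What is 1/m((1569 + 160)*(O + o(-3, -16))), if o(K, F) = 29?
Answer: 1/731 ≈ 0.0013680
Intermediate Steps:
O = -171 (O = -2 - 169 = -171)
m(j) = 731 (m(j) = -132 + 863 = 731)
1/m((1569 + 160)*(O + o(-3, -16))) = 1/731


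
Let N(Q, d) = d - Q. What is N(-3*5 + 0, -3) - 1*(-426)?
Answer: 438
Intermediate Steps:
N(-3*5 + 0, -3) - 1*(-426) = (-3 - (-3*5 + 0)) - 1*(-426) = (-3 - (-15 + 0)) + 426 = (-3 - 1*(-15)) + 426 = (-3 + 15) + 426 = 12 + 426 = 438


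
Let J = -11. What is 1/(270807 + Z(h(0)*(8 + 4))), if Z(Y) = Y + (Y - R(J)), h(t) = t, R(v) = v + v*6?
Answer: 1/270884 ≈ 3.6916e-6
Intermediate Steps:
R(v) = 7*v (R(v) = v + 6*v = 7*v)
Z(Y) = 77 + 2*Y (Z(Y) = Y + (Y - 7*(-11)) = Y + (Y - 1*(-77)) = Y + (Y + 77) = Y + (77 + Y) = 77 + 2*Y)
1/(270807 + Z(h(0)*(8 + 4))) = 1/(270807 + (77 + 2*(0*(8 + 4)))) = 1/(270807 + (77 + 2*(0*12))) = 1/(270807 + (77 + 2*0)) = 1/(270807 + (77 + 0)) = 1/(270807 + 77) = 1/270884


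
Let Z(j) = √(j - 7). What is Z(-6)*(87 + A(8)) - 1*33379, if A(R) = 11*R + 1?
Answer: -33379 + 176*I*√13 ≈ -33379.0 + 634.58*I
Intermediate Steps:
A(R) = 1 + 11*R
Z(j) = √(-7 + j)
Z(-6)*(87 + A(8)) - 1*33379 = √(-7 - 6)*(87 + (1 + 11*8)) - 1*33379 = √(-13)*(87 + (1 + 88)) - 33379 = (I*√13)*(87 + 89) - 33379 = (I*√13)*176 - 33379 = 176*I*√13 - 33379 = -33379 + 176*I*√13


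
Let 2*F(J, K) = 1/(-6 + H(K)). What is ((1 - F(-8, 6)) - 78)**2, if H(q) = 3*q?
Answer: 3418801/576 ≈ 5935.4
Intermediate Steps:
F(J, K) = 1/(2*(-6 + 3*K))
((1 - F(-8, 6)) - 78)**2 = ((1 - 1/(6*(-2 + 6))) - 78)**2 = ((1 - 1/(6*4)) - 78)**2 = ((1 - 1*1/24) - 78)**2 = ((1 - 1/24) - 78)**2 = (23/24 - 78)**2 = (-1849/24)**2 = 3418801/576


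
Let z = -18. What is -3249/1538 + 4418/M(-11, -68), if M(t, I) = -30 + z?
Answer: -1737709/18456 ≈ -94.154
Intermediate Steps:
M(t, I) = -48 (M(t, I) = -30 - 18 = -48)
-3249/1538 + 4418/M(-11, -68) = -3249/1538 + 4418/(-48) = -3249*1/1538 + 4418*(-1/48) = -3249/1538 - 2209/24 = -1737709/18456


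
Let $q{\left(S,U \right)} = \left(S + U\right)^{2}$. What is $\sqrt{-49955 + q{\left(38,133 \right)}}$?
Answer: $i \sqrt{20714} \approx 143.92 i$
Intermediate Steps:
$\sqrt{-49955 + q{\left(38,133 \right)}} = \sqrt{-49955 + \left(38 + 133\right)^{2}} = \sqrt{-49955 + 171^{2}} = \sqrt{-49955 + 29241} = \sqrt{-20714} = i \sqrt{20714}$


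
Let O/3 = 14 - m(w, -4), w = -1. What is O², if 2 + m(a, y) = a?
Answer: 2601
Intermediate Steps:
m(a, y) = -2 + a
O = 51 (O = 3*(14 - (-2 - 1)) = 3*(14 - 1*(-3)) = 3*(14 + 3) = 3*17 = 51)
O² = 51² = 2601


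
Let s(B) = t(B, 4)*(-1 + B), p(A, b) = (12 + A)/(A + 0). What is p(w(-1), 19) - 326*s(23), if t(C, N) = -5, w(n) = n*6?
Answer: 35859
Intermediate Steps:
w(n) = 6*n
p(A, b) = (12 + A)/A
s(B) = 5 - 5*B (s(B) = -5*(-1 + B) = 5 - 5*B)
p(w(-1), 19) - 326*s(23) = (12 + 6*(-1))/((6*(-1))) - 326*(5 - 5*23) = (12 - 6)/(-6) - 326*(5 - 115) = -⅙*6 - 326*(-110) = -1 + 35860 = 35859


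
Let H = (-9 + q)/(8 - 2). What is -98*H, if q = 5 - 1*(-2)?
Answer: 98/3 ≈ 32.667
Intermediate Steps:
q = 7 (q = 5 + 2 = 7)
H = -⅓ (H = (-9 + 7)/(8 - 2) = -2/6 = -2*⅙ = -⅓ ≈ -0.33333)
-98*H = -98*(-⅓) = 98/3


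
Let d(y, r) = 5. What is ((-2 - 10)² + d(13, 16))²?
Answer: 22201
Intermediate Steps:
((-2 - 10)² + d(13, 16))² = ((-2 - 10)² + 5)² = ((-12)² + 5)² = (144 + 5)² = 149² = 22201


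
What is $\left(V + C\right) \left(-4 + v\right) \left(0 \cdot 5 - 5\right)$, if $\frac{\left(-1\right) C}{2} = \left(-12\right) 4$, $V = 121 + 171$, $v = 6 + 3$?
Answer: $-9700$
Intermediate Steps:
$v = 9$
$V = 292$
$C = 96$ ($C = - 2 \left(\left(-12\right) 4\right) = \left(-2\right) \left(-48\right) = 96$)
$\left(V + C\right) \left(-4 + v\right) \left(0 \cdot 5 - 5\right) = \left(292 + 96\right) \left(-4 + 9\right) \left(0 \cdot 5 - 5\right) = 388 \cdot 5 \left(0 - 5\right) = 388 \cdot 5 \left(-5\right) = 388 \left(-25\right) = -9700$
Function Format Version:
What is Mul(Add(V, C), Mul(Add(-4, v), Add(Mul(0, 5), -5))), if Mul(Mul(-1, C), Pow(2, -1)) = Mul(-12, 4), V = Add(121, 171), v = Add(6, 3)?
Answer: -9700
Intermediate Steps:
v = 9
V = 292
C = 96 (C = Mul(-2, Mul(-12, 4)) = Mul(-2, -48) = 96)
Mul(Add(V, C), Mul(Add(-4, v), Add(Mul(0, 5), -5))) = Mul(Add(292, 96), Mul(Add(-4, 9), Add(Mul(0, 5), -5))) = Mul(388, Mul(5, Add(0, -5))) = Mul(388, Mul(5, -5)) = Mul(388, -25) = -9700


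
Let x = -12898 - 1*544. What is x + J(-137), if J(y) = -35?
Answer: -13477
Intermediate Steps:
x = -13442 (x = -12898 - 544 = -13442)
x + J(-137) = -13442 - 35 = -13477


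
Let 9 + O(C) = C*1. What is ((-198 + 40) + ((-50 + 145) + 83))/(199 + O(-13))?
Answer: 20/177 ≈ 0.11299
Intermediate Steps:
O(C) = -9 + C (O(C) = -9 + C*1 = -9 + C)
((-198 + 40) + ((-50 + 145) + 83))/(199 + O(-13)) = ((-198 + 40) + ((-50 + 145) + 83))/(199 + (-9 - 13)) = (-158 + (95 + 83))/(199 - 22) = (-158 + 178)/177 = 20*(1/177) = 20/177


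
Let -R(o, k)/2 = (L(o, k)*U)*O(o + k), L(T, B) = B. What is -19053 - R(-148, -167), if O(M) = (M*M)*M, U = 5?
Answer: 52197292197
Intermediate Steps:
O(M) = M³ (O(M) = M²*M = M³)
R(o, k) = -10*k*(k + o)³ (R(o, k) = -2*k*5*(o + k)³ = -2*5*k*(k + o)³ = -10*k*(k + o)³)
-19053 - R(-148, -167) = -19053 - (-10)*(-167)*(-167 - 148)³ = -19053 - (-10)*(-167)*(-315)³ = -19053 - (-10)*(-167)*(-31255875) = -19053 - 1*(-52197311250) = -19053 + 52197311250 = 52197292197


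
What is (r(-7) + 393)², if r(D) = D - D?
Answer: 154449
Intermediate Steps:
r(D) = 0
(r(-7) + 393)² = (0 + 393)² = 393² = 154449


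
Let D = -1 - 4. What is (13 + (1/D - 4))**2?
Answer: 1936/25 ≈ 77.440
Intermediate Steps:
D = -5
(13 + (1/D - 4))**2 = (13 + (1/(-5) - 4))**2 = (13 + (-1/5 - 4))**2 = (13 - 21/5)**2 = (44/5)**2 = 1936/25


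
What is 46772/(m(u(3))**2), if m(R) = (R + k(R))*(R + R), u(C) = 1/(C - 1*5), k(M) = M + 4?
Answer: 46772/9 ≈ 5196.9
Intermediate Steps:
k(M) = 4 + M
u(C) = 1/(-5 + C) (u(C) = 1/(C - 5) = 1/(-5 + C))
m(R) = 2*R*(4 + 2*R) (m(R) = (R + (4 + R))*(R + R) = (4 + 2*R)*(2*R) = 2*R*(4 + 2*R))
46772/(m(u(3))**2) = 46772/((4*(2 + 1/(-5 + 3))/(-5 + 3))**2) = 46772/((4*(2 + 1/(-2))/(-2))**2) = 46772/((4*(-1/2)*(2 - 1/2))**2) = 46772/((4*(-1/2)*(3/2))**2) = 46772/((-3)**2) = 46772/9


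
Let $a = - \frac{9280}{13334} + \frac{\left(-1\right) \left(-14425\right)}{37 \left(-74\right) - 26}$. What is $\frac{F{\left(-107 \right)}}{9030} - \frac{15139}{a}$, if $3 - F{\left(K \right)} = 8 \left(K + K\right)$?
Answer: $\frac{23993652182057}{9373693410} \approx 2559.7$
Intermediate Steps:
$a = - \frac{108996435}{18427588}$ ($a = \left(-9280\right) \frac{1}{13334} + \frac{14425}{-2738 - 26} = - \frac{4640}{6667} + \frac{14425}{-2764} = - \frac{4640}{6667} + 14425 \left(- \frac{1}{2764}\right) = - \frac{4640}{6667} - \frac{14425}{2764} = - \frac{108996435}{18427588} \approx -5.9148$)
$F{\left(K \right)} = 3 - 16 K$ ($F{\left(K \right)} = 3 - 8 \left(K + K\right) = 3 - 8 \cdot 2 K = 3 - 16 K$)
$\frac{F{\left(-107 \right)}}{9030} - \frac{15139}{a} = \frac{3 - -1712}{9030} - \frac{15139}{- \frac{108996435}{18427588}} = \left(3 + 1712\right) \frac{1}{9030} - - \frac{278975254732}{108996435} = 1715 \cdot \frac{1}{9030} + \frac{278975254732}{108996435} = \frac{49}{258} + \frac{278975254732}{108996435} = \frac{23993652182057}{9373693410}$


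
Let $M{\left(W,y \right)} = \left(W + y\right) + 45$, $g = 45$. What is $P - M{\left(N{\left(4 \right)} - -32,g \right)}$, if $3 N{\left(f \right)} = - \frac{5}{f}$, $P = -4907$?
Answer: $- \frac{60343}{12} \approx -5028.6$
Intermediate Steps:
$N{\left(f \right)} = - \frac{5}{3 f}$ ($N{\left(f \right)} = \frac{\left(-5\right) \frac{1}{f}}{3} = - \frac{5}{3 f}$)
$M{\left(W,y \right)} = 45 + W + y$
$P - M{\left(N{\left(4 \right)} - -32,g \right)} = -4907 - \left(45 - \left(-32 + \frac{5}{3 \cdot 4}\right) + 45\right) = -4907 - \left(45 + \left(\left(- \frac{5}{3}\right) \frac{1}{4} + 32\right) + 45\right) = -4907 - \left(45 + \left(- \frac{5}{12} + 32\right) + 45\right) = -4907 - \left(45 + \frac{379}{12} + 45\right) = -4907 - \frac{1459}{12} = - \frac{60343}{12}$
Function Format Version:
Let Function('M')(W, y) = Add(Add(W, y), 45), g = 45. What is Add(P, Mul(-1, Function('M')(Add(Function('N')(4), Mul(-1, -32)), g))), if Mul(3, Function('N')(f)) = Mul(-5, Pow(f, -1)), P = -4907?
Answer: Rational(-60343, 12) ≈ -5028.6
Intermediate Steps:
Function('N')(f) = Mul(Rational(-5, 3), Pow(f, -1)) (Function('N')(f) = Mul(Rational(1, 3), Mul(-5, Pow(f, -1))) = Mul(Rational(-5, 3), Pow(f, -1)))
Function('M')(W, y) = Add(45, W, y)
Add(P, Mul(-1, Function('M')(Add(Function('N')(4), Mul(-1, -32)), g))) = Add(-4907, Mul(-1, Add(45, Add(Mul(Rational(-5, 3), Pow(4, -1)), Mul(-1, -32)), 45))) = Add(-4907, Mul(-1, Add(45, Add(Mul(Rational(-5, 3), Rational(1, 4)), 32), 45))) = Add(-4907, Mul(-1, Add(45, Add(Rational(-5, 12), 32), 45))) = Add(-4907, Mul(-1, Add(45, Rational(379, 12), 45))) = Add(-4907, Mul(-1, Rational(1459, 12))) = Add(-4907, Rational(-1459, 12)) = Rational(-60343, 12)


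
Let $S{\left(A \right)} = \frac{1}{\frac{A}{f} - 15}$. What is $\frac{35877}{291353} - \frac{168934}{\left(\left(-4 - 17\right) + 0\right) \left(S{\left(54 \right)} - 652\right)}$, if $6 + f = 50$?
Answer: $- \frac{2460771328280}{201477300619} \approx -12.214$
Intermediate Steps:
$f = 44$ ($f = -6 + 50 = 44$)
$S{\left(A \right)} = \frac{1}{-15 + \frac{A}{44}}$ ($S{\left(A \right)} = \frac{1}{\frac{A}{44} - 15} = \frac{1}{-15 + \frac{A}{44}}$)
$\frac{35877}{291353} - \frac{168934}{\left(\left(-4 - 17\right) + 0\right) \left(S{\left(54 \right)} - 652\right)} = \frac{35877}{291353} - \frac{168934}{\left(\left(-4 - 17\right) + 0\right) \left(\frac{44}{-660 + 54} - 652\right)} = 35877 \cdot \frac{1}{291353} - \frac{168934}{\left(-21 + 0\right) \left(\frac{44}{-606} - 652\right)} = \frac{35877}{291353} - \frac{168934}{\left(-21\right) \left(44 \left(- \frac{1}{606}\right) - 652\right)} = \frac{35877}{291353} - \frac{168934}{\left(-21\right) \left(- \frac{22}{303} - 652\right)} = \frac{35877}{291353} - \frac{168934}{\left(-21\right) \left(- \frac{197578}{303}\right)} = \frac{35877}{291353} - \frac{168934}{\frac{1383046}{101}} = \frac{35877}{291353} - \frac{8531167}{691523} = - \frac{2460771328280}{201477300619}$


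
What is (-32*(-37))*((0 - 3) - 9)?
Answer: -14208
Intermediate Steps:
(-32*(-37))*((0 - 3) - 9) = 1184*(-3 - 9) = 1184*(-12) = -14208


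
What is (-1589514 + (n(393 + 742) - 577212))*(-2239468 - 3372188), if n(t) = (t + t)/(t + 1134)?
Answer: 27588578915823744/2269 ≈ 1.2159e+13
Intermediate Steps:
n(t) = 2*t/(1134 + t) (n(t) = (2*t)/(1134 + t) = 2*t/(1134 + t))
(-1589514 + (n(393 + 742) - 577212))*(-2239468 - 3372188) = (-1589514 + (2*(393 + 742)/(1134 + (393 + 742)) - 577212))*(-2239468 - 3372188) = (-1589514 + (2*1135/(1134 + 1135) - 577212))*(-5611656) = (-1589514 + (2*1135/2269 - 577212))*(-5611656) = (-1589514 + (2*1135*(1/2269) - 577212))*(-5611656) = (-1589514 + (2270/2269 - 577212))*(-5611656) = (-1589514 - 1309691758/2269)*(-5611656) = -4916299024/2269*(-5611656) = 27588578915823744/2269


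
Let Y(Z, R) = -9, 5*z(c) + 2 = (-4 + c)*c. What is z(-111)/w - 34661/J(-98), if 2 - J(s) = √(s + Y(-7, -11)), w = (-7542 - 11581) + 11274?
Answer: -2721958583/4356195 - 34661*I*√107/111 ≈ -624.85 - 3230.1*I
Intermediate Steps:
z(c) = -⅖ + c*(-4 + c)/5 (z(c) = -⅖ + ((-4 + c)*c)/5 = -⅖ + (c*(-4 + c))/5 = -⅖ + c*(-4 + c)/5)
w = -7849 (w = -19123 + 11274 = -7849)
J(s) = 2 - √(-9 + s) (J(s) = 2 - √(s - 9) = 2 - √(-9 + s))
z(-111)/w - 34661/J(-98) = (-⅖ - ⅘*(-111) + (⅕)*(-111)²)/(-7849) - 34661/(2 - √(-9 - 98)) = (-⅖ + 444/5 + (⅕)*12321)*(-1/7849) - 34661/(2 - √(-107)) = (-⅖ + 444/5 + 12321/5)*(-1/7849) - 34661/(2 - I*√107) = (12763/5)*(-1/7849) - 34661/(2 - I*√107) = -12763/39245 - 34661/(2 - I*√107)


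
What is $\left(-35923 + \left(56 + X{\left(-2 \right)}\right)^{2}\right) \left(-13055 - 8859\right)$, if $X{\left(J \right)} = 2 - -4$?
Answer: $702979206$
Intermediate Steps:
$X{\left(J \right)} = 6$ ($X{\left(J \right)} = 2 + 4 = 6$)
$\left(-35923 + \left(56 + X{\left(-2 \right)}\right)^{2}\right) \left(-13055 - 8859\right) = \left(-35923 + \left(56 + 6\right)^{2}\right) \left(-13055 - 8859\right) = \left(-35923 + 62^{2}\right) \left(-21914\right) = \left(-35923 + 3844\right) \left(-21914\right) = \left(-32079\right) \left(-21914\right) = 702979206$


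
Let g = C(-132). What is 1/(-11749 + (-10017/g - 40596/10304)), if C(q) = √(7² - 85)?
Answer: -77989876048/935105756077753 - 11078428032*I/935105756077753 ≈ -8.3402e-5 - 1.1847e-5*I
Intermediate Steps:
C(q) = 6*I (C(q) = √(49 - 85) = √(-36) = 6*I)
g = 6*I ≈ 6.0*I
1/(-11749 + (-10017/g - 40596/10304)) = 1/(-11749 + (-10017*(-I/6) - 40596/10304)) = 1/(-11749 + (-(-3339)*I/2 - 40596*1/10304)) = 1/(-11749 + (3339*I/2 - 10149/2576)) = 1/(-11749 + (-10149/2576 + 3339*I/2)) = 1/(-30275573/2576 + 3339*I/2) = 6635776*(-30275573/2576 - 3339*I/2)/935105756077753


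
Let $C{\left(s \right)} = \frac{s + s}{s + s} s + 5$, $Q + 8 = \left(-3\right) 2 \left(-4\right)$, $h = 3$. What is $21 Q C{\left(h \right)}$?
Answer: $2688$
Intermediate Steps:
$Q = 16$ ($Q = -8 + \left(-3\right) 2 \left(-4\right) = -8 - -24 = -8 + 24 = 16$)
$C{\left(s \right)} = 5 + s$ ($C{\left(s \right)} = \frac{2 s}{2 s} s + 5 = 2 s \frac{1}{2 s} s + 5 = 1 s + 5 = s + 5 = 5 + s$)
$21 Q C{\left(h \right)} = 21 \cdot 16 \left(5 + 3\right) = 336 \cdot 8 = 2688$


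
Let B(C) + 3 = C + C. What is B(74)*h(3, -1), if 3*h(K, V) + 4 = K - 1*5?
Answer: -290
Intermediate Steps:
h(K, V) = -3 + K/3 (h(K, V) = -4/3 + (K - 1*5)/3 = -4/3 + (K - 5)/3 = -4/3 + (-5 + K)/3 = -4/3 + (-5/3 + K/3) = -3 + K/3)
B(C) = -3 + 2*C (B(C) = -3 + (C + C) = -3 + 2*C)
B(74)*h(3, -1) = (-3 + 2*74)*(-3 + (⅓)*3) = (-3 + 148)*(-3 + 1) = 145*(-2) = -290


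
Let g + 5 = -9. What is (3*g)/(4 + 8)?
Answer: -7/2 ≈ -3.5000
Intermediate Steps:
g = -14 (g = -5 - 9 = -14)
(3*g)/(4 + 8) = (3*(-14))/(4 + 8) = -42/12 = -42*1/12 = -7/2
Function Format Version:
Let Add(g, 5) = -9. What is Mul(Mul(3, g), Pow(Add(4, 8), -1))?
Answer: Rational(-7, 2) ≈ -3.5000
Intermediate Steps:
g = -14 (g = Add(-5, -9) = -14)
Mul(Mul(3, g), Pow(Add(4, 8), -1)) = Mul(Mul(3, -14), Pow(Add(4, 8), -1)) = Mul(-42, Pow(12, -1)) = Mul(-42, Rational(1, 12)) = Rational(-7, 2)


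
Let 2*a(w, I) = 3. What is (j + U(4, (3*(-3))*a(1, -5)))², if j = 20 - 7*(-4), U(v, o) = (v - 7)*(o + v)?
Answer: 23409/4 ≈ 5852.3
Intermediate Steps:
a(w, I) = 3/2 (a(w, I) = (½)*3 = 3/2)
U(v, o) = (-7 + v)*(o + v)
j = 48 (j = 20 - 1*(-28) = 20 + 28 = 48)
(j + U(4, (3*(-3))*a(1, -5)))² = (48 + (4² - 7*3*(-3)*3/2 - 7*4 + ((3*(-3))*(3/2))*4))² = (48 + (16 - (-63)*3/2 - 28 - 9*3/2*4))² = (48 + (16 - 7*(-27/2) - 28 - 27/2*4))² = (48 + (16 + 189/2 - 28 - 54))² = (48 + 57/2)² = (153/2)² = 23409/4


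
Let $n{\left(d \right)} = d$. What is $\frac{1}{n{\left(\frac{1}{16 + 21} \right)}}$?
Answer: $37$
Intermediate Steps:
$\frac{1}{n{\left(\frac{1}{16 + 21} \right)}} = \frac{1}{\frac{1}{16 + 21}} = \frac{1}{\frac{1}{37}} = 37$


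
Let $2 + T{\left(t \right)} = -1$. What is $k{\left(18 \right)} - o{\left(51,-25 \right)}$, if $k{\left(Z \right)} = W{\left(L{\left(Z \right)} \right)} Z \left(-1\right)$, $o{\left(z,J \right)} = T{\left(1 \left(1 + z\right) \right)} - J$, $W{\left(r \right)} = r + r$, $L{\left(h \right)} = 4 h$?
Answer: $-2614$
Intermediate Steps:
$T{\left(t \right)} = -3$ ($T{\left(t \right)} = -2 - 1 = -3$)
$W{\left(r \right)} = 2 r$
$o{\left(z,J \right)} = -3 - J$
$k{\left(Z \right)} = - 8 Z^{2}$ ($k{\left(Z \right)} = 2 \cdot 4 Z Z \left(-1\right) = 8 Z Z \left(-1\right) = 8 Z^{2} \left(-1\right) = - 8 Z^{2}$)
$k{\left(18 \right)} - o{\left(51,-25 \right)} = - 8 \cdot 18^{2} - \left(-3 - -25\right) = \left(-8\right) 324 - \left(-3 + 25\right) = -2592 - 22 = -2614$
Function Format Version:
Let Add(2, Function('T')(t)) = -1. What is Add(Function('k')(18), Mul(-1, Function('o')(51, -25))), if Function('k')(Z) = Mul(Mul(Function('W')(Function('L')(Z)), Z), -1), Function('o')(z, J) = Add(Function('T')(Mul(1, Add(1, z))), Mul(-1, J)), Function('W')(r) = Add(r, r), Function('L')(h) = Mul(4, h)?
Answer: -2614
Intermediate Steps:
Function('T')(t) = -3 (Function('T')(t) = Add(-2, -1) = -3)
Function('W')(r) = Mul(2, r)
Function('o')(z, J) = Add(-3, Mul(-1, J))
Function('k')(Z) = Mul(-8, Pow(Z, 2)) (Function('k')(Z) = Mul(Mul(Mul(2, Mul(4, Z)), Z), -1) = Mul(Mul(Mul(8, Z), Z), -1) = Mul(Mul(8, Pow(Z, 2)), -1) = Mul(-8, Pow(Z, 2)))
Add(Function('k')(18), Mul(-1, Function('o')(51, -25))) = Add(Mul(-8, Pow(18, 2)), Mul(-1, Add(-3, Mul(-1, -25)))) = Add(Mul(-8, 324), Mul(-1, Add(-3, 25))) = Add(-2592, Mul(-1, 22)) = Add(-2592, -22) = -2614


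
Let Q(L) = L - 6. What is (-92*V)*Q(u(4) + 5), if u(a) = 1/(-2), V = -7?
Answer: -966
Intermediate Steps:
u(a) = -½
Q(L) = -6 + L
(-92*V)*Q(u(4) + 5) = (-92*(-7))*(-6 + (-½ + 5)) = 644*(-6 + 9/2) = 644*(-3/2) = -966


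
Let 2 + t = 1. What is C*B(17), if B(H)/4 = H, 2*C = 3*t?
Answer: -102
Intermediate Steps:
t = -1 (t = -2 + 1 = -1)
C = -3/2 (C = (3*(-1))/2 = (½)*(-3) = -3/2 ≈ -1.5000)
B(H) = 4*H
C*B(17) = -6*17 = -3/2*68 = -102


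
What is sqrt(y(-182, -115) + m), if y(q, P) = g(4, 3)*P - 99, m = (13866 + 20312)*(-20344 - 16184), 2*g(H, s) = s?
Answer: 9*I*sqrt(61652062)/2 ≈ 35334.0*I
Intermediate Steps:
g(H, s) = s/2
m = -1248453984 (m = 34178*(-36528) = -1248453984)
y(q, P) = -99 + 3*P/2 (y(q, P) = ((1/2)*3)*P - 99 = 3*P/2 - 99 = -99 + 3*P/2)
sqrt(y(-182, -115) + m) = sqrt((-99 + (3/2)*(-115)) - 1248453984) = sqrt((-99 - 345/2) - 1248453984) = sqrt(-543/2 - 1248453984) = sqrt(-2496908511/2) = 9*I*sqrt(61652062)/2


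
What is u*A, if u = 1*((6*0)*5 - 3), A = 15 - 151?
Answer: 408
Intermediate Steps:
A = -136
u = -3 (u = 1*(0*5 - 3) = 1*(0 - 3) = 1*(-3) = -3)
u*A = -3*(-136) = 408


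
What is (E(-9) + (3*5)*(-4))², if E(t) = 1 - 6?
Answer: 4225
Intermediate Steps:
E(t) = -5
(E(-9) + (3*5)*(-4))² = (-5 + (3*5)*(-4))² = (-5 + 15*(-4))² = (-5 - 60)² = (-65)² = 4225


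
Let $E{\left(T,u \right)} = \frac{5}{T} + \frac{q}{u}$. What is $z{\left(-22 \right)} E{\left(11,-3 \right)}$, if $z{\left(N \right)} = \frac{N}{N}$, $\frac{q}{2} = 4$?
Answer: $- \frac{73}{33} \approx -2.2121$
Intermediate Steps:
$q = 8$ ($q = 2 \cdot 4 = 8$)
$E{\left(T,u \right)} = \frac{5}{T} + \frac{8}{u}$
$z{\left(N \right)} = 1$
$z{\left(-22 \right)} E{\left(11,-3 \right)} = 1 \left(\frac{5}{11} + \frac{8}{-3}\right) = 1 \left(5 \cdot \frac{1}{11} + 8 \left(- \frac{1}{3}\right)\right) = 1 \left(\frac{5}{11} - \frac{8}{3}\right) = 1 \left(- \frac{73}{33}\right) = - \frac{73}{33}$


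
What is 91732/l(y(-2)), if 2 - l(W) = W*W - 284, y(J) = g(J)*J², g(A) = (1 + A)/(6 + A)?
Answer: 4828/15 ≈ 321.87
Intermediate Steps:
g(A) = (1 + A)/(6 + A)
y(J) = J²*(1 + J)/(6 + J) (y(J) = ((1 + J)/(6 + J))*J² = J²*(1 + J)/(6 + J))
l(W) = 286 - W² (l(W) = 2 - (W*W - 284) = 2 - (W² - 284) = 2 - (-284 + W²) = 2 + (284 - W²) = 286 - W²)
91732/l(y(-2)) = 91732/(286 - ((-2)²*(1 - 2)/(6 - 2))²) = 91732/(286 - (4*(-1)/4)²) = 91732/(286 - (4*(¼)*(-1))²) = 91732/(286 - 1*(-1)²) = 91732/(286 - 1*1) = 91732/(286 - 1) = 91732/285 = 91732*(1/285) = 4828/15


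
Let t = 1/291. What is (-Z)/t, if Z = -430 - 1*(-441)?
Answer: -3201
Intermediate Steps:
Z = 11 (Z = -430 + 441 = 11)
t = 1/291 ≈ 0.0034364
(-Z)/t = (-1*11)/(1/291) = -11*291 = -3201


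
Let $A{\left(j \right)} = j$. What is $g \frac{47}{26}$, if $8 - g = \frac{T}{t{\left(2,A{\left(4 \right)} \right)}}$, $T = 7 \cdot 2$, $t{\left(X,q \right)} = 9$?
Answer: $\frac{1363}{117} \approx 11.65$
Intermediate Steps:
$T = 14$
$g = \frac{58}{9}$ ($g = 8 - \frac{14}{9} = \frac{58}{9} \approx 6.4444$)
$g \frac{47}{26} = \frac{58 \cdot \frac{47}{26}}{9} = \frac{58 \cdot 47 \cdot \frac{1}{26}}{9} = \frac{58}{9} \cdot \frac{47}{26} = \frac{1363}{117}$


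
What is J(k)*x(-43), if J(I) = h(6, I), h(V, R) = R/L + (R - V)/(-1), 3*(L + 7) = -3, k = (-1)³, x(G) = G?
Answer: -2451/8 ≈ -306.38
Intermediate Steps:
k = -1
L = -8 (L = -7 + (⅓)*(-3) = -7 - 1 = -8)
h(V, R) = V - 9*R/8 (h(V, R) = R/(-8) + (R - V)/(-1) = R*(-⅛) + (R - V)*(-1) = -R/8 + (V - R) = V - 9*R/8)
J(I) = 6 - 9*I/8
J(k)*x(-43) = (6 - 9/8*(-1))*(-43) = (6 + 9/8)*(-43) = (57/8)*(-43) = -2451/8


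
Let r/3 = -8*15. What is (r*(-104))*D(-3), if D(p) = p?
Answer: -112320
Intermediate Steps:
r = -360 (r = 3*(-8*15) = 3*(-120) = -360)
(r*(-104))*D(-3) = -360*(-104)*(-3) = 37440*(-3) = -112320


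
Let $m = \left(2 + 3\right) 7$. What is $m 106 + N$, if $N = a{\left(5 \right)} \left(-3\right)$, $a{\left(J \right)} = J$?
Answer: $3695$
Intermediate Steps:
$N = -15$ ($N = 5 \left(-3\right) = -15$)
$m = 35$ ($m = 5 \cdot 7 = 35$)
$m 106 + N = 35 \cdot 106 - 15 = 3710 - 15 = 3695$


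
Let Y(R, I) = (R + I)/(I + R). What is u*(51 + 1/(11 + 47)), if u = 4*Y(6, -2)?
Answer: 5918/29 ≈ 204.07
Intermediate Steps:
Y(R, I) = 1 (Y(R, I) = (I + R)/(I + R) = 1)
u = 4 (u = 4*1 = 4)
u*(51 + 1/(11 + 47)) = 4*(51 + 1/(11 + 47)) = 4*(51 + 1/58) = 4*(2959/58) = 5918/29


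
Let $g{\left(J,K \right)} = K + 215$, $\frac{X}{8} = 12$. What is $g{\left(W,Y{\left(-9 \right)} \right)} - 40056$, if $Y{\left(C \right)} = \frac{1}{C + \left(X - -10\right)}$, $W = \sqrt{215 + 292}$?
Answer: $- \frac{3864576}{97} \approx -39841.0$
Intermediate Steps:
$X = 96$ ($X = 8 \cdot 12 = 96$)
$W = 13 \sqrt{3}$ ($W = \sqrt{507} = 13 \sqrt{3} \approx 22.517$)
$Y{\left(C \right)} = \frac{1}{106 + C}$ ($Y{\left(C \right)} = \frac{1}{C + \left(96 - -10\right)} = \frac{1}{C + \left(96 + 10\right)} = \frac{1}{C + 106} = \frac{1}{106 + C}$)
$g{\left(J,K \right)} = 215 + K$
$g{\left(W,Y{\left(-9 \right)} \right)} - 40056 = \left(215 + \frac{1}{106 - 9}\right) - 40056 = \left(215 + \frac{1}{97}\right) - 40056 = \frac{20856}{97} - 40056 = - \frac{3864576}{97}$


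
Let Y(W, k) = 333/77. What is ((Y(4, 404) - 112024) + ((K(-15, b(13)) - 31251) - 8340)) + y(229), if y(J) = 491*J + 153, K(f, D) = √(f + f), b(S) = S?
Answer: -3004438/77 + I*√30 ≈ -39019.0 + 5.4772*I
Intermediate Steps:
Y(W, k) = 333/77 (Y(W, k) = 333*(1/77) = 333/77)
K(f, D) = √2*√f (K(f, D) = √(2*f) = √2*√f)
y(J) = 153 + 491*J
((Y(4, 404) - 112024) + ((K(-15, b(13)) - 31251) - 8340)) + y(229) = ((333/77 - 112024) + ((√2*√(-15) - 31251) - 8340)) + (153 + 491*229) = (-8625515/77 + ((√2*(I*√15) - 31251) - 8340)) + (153 + 112439) = (-8625515/77 + ((I*√30 - 31251) - 8340)) + 112592 = (-8625515/77 + ((-31251 + I*√30) - 8340)) + 112592 = (-8625515/77 + (-39591 + I*√30)) + 112592 = (-11674022/77 + I*√30) + 112592 = -3004438/77 + I*√30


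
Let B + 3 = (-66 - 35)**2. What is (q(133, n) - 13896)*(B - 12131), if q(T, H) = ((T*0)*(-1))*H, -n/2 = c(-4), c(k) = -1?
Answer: 26860968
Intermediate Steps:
B = 10198 (B = -3 + (-66 - 35)**2 = -3 + (-101)**2 = -3 + 10201 = 10198)
n = 2 (n = -2*(-1) = 2)
q(T, H) = 0 (q(T, H) = (0*(-1))*H = 0*H = 0)
(q(133, n) - 13896)*(B - 12131) = (0 - 13896)*(10198 - 12131) = -13896*(-1933) = 26860968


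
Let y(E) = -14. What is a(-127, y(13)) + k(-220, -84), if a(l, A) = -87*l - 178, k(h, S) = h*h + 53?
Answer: 59324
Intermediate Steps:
k(h, S) = 53 + h**2 (k(h, S) = h**2 + 53 = 53 + h**2)
a(l, A) = -178 - 87*l
a(-127, y(13)) + k(-220, -84) = (-178 - 87*(-127)) + (53 + (-220)**2) = (-178 + 11049) + (53 + 48400) = 10871 + 48453 = 59324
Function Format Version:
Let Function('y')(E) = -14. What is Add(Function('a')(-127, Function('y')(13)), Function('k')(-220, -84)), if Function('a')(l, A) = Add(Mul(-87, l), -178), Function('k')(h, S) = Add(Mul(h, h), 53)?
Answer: 59324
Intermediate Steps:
Function('k')(h, S) = Add(53, Pow(h, 2)) (Function('k')(h, S) = Add(Pow(h, 2), 53) = Add(53, Pow(h, 2)))
Function('a')(l, A) = Add(-178, Mul(-87, l))
Add(Function('a')(-127, Function('y')(13)), Function('k')(-220, -84)) = Add(Add(-178, Mul(-87, -127)), Add(53, Pow(-220, 2))) = Add(Add(-178, 11049), Add(53, 48400)) = Add(10871, 48453) = 59324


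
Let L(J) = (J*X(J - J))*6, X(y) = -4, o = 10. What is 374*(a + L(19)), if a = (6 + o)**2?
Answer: -74800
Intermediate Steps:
L(J) = -24*J (L(J) = (J*(-4))*6 = -4*J*6 = -24*J)
a = 256 (a = (6 + 10)**2 = 16**2 = 256)
374*(a + L(19)) = 374*(256 - 24*19) = 374*(256 - 456) = 374*(-200) = -74800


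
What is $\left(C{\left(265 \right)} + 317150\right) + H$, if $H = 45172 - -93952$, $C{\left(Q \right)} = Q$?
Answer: $456539$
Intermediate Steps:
$H = 139124$ ($H = 45172 + 93952 = 139124$)
$\left(C{\left(265 \right)} + 317150\right) + H = \left(265 + 317150\right) + 139124 = 317415 + 139124 = 456539$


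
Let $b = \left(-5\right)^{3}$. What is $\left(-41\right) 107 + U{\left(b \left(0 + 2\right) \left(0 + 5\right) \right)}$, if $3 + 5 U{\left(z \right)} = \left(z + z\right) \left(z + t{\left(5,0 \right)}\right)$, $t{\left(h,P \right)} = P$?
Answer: $\frac{3103062}{5} \approx 6.2061 \cdot 10^{5}$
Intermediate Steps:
$b = -125$
$U{\left(z \right)} = - \frac{3}{5} + \frac{2 z^{2}}{5}$ ($U{\left(z \right)} = - \frac{3}{5} + \frac{\left(z + z\right) \left(z + 0\right)}{5} = - \frac{3}{5} + \frac{2 z z}{5} = - \frac{3}{5} + \frac{2 z^{2}}{5}$)
$\left(-41\right) 107 + U{\left(b \left(0 + 2\right) \left(0 + 5\right) \right)} = \left(-41\right) 107 - \left(\frac{3}{5} - \frac{2 \left(- 125 \left(0 + 2\right) \left(0 + 5\right)\right)^{2}}{5}\right) = -4387 - \left(\frac{3}{5} - \frac{2 \left(- 125 \cdot 2 \cdot 5\right)^{2}}{5}\right) = -4387 - \left(\frac{3}{5} - \frac{2 \left(\left(-125\right) 10\right)^{2}}{5}\right) = -4387 - \left(\frac{3}{5} - \frac{2 \left(-1250\right)^{2}}{5}\right) = -4387 + \left(- \frac{3}{5} + \frac{2}{5} \cdot 1562500\right) = -4387 + \left(- \frac{3}{5} + 625000\right) = -4387 + \frac{3124997}{5} = \frac{3103062}{5}$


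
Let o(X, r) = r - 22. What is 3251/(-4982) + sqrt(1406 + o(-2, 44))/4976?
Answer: -3251/4982 + sqrt(357)/2488 ≈ -0.64495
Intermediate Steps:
o(X, r) = -22 + r
3251/(-4982) + sqrt(1406 + o(-2, 44))/4976 = 3251/(-4982) + sqrt(1406 + (-22 + 44))/4976 = 3251*(-1/4982) + sqrt(1406 + 22)*(1/4976) = -3251/4982 + sqrt(1428)*(1/4976) = -3251/4982 + (2*sqrt(357))*(1/4976) = -3251/4982 + sqrt(357)/2488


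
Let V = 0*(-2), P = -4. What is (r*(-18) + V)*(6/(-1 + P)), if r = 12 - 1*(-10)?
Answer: 2376/5 ≈ 475.20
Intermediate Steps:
V = 0
r = 22 (r = 12 + 10 = 22)
(r*(-18) + V)*(6/(-1 + P)) = (22*(-18) + 0)*(6/(-1 - 4)) = (-396 + 0)*(6/(-5)) = -(-396)*6/5 = -396*(-6/5) = 2376/5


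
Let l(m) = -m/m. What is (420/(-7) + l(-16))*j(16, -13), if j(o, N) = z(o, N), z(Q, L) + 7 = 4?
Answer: 183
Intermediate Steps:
z(Q, L) = -3 (z(Q, L) = -7 + 4 = -3)
j(o, N) = -3
l(m) = -1 (l(m) = -1*1 = -1)
(420/(-7) + l(-16))*j(16, -13) = (420/(-7) - 1)*(-3) = (420*(-⅐) - 1)*(-3) = (-60 - 1)*(-3) = -61*(-3) = 183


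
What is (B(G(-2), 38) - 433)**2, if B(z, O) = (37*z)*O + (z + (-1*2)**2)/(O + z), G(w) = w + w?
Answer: 36687249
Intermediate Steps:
G(w) = 2*w
B(z, O) = (4 + z)/(O + z) + 37*O*z (B(z, O) = 37*O*z + (z + (-2)**2)/(O + z) = 37*O*z + (z + 4)/(O + z) = 37*O*z + (4 + z)/(O + z) = (4 + z)/(O + z) + 37*O*z)
(B(G(-2), 38) - 433)**2 = ((4 + 2*(-2) + 37*38*(2*(-2))**2 + 37*(2*(-2))*38**2)/(38 + 2*(-2)) - 433)**2 = ((4 - 4 + 37*38*(-4)**2 + 37*(-4)*1444)/(38 - 4) - 433)**2 = ((4 - 4 + 37*38*16 - 213712)/34 - 433)**2 = ((4 - 4 + 22496 - 213712)/34 - 433)**2 = ((1/34)*(-191216) - 433)**2 = (-5624 - 433)**2 = (-6057)**2 = 36687249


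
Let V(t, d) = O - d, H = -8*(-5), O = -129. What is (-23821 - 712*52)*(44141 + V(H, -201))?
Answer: -2690139985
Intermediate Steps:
H = 40
V(t, d) = -129 - d
(-23821 - 712*52)*(44141 + V(H, -201)) = (-23821 - 712*52)*(44141 + (-129 - 1*(-201))) = (-23821 - 37024)*(44141 + (-129 + 201)) = -60845*(44141 + 72) = -60845*44213 = -2690139985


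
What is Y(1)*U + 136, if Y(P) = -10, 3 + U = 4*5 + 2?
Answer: -54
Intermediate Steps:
U = 19 (U = -3 + (4*5 + 2) = -3 + (20 + 2) = -3 + 22 = 19)
Y(1)*U + 136 = -10*19 + 136 = -190 + 136 = -54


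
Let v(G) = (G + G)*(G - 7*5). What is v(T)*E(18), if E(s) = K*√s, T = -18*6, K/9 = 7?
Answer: 5837832*√2 ≈ 8.2559e+6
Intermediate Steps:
K = 63 (K = 9*7 = 63)
T = -108
E(s) = 63*√s
v(G) = 2*G*(-35 + G) (v(G) = (2*G)*(G - 35) = (2*G)*(-35 + G) = 2*G*(-35 + G))
v(T)*E(18) = (2*(-108)*(-35 - 108))*(63*√18) = (2*(-108)*(-143))*(63*(3*√2)) = 30888*(189*√2) = 5837832*√2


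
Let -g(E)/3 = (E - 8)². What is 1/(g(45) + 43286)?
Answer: 1/39179 ≈ 2.5524e-5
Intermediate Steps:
g(E) = -3*(-8 + E)² (g(E) = -3*(E - 8)² = -3*(-8 + E)²)
1/(g(45) + 43286) = 1/(-3*(-8 + 45)² + 43286) = 1/(-3*37² + 43286) = 1/(-3*1369 + 43286) = 1/(-4107 + 43286) = 1/39179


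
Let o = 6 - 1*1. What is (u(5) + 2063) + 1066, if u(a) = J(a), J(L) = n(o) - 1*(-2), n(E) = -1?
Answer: 3130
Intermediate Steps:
o = 5 (o = 6 - 1 = 5)
J(L) = 1 (J(L) = -1 - 1*(-2) = -1 + 2 = 1)
u(a) = 1
(u(5) + 2063) + 1066 = (1 + 2063) + 1066 = 2064 + 1066 = 3130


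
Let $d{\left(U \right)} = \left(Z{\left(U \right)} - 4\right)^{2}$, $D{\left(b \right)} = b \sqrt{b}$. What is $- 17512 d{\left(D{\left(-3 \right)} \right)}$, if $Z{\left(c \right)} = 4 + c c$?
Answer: $-12766248$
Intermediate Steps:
$Z{\left(c \right)} = 4 + c^{2}$
$D{\left(b \right)} = b^{\frac{3}{2}}$
$d{\left(U \right)} = U^{4}$ ($d{\left(U \right)} = \left(\left(4 + U^{2}\right) - 4\right)^{2} = \left(U^{2}\right)^{2} = U^{4}$)
$- 17512 d{\left(D{\left(-3 \right)} \right)} = - 17512 \left(\left(-3\right)^{\frac{3}{2}}\right)^{4} = - 17512 \left(- 3 i \sqrt{3}\right)^{4} = \left(-17512\right) 729 = -12766248$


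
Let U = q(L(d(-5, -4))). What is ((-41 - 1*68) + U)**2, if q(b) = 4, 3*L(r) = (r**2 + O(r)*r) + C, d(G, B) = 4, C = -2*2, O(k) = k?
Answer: 11025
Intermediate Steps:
C = -4
L(r) = -4/3 + 2*r**2/3 (L(r) = ((r**2 + r*r) - 4)/3 = ((r**2 + r**2) - 4)/3 = (2*r**2 - 4)/3 = (-4 + 2*r**2)/3 = -4/3 + 2*r**2/3)
U = 4
((-41 - 1*68) + U)**2 = ((-41 - 1*68) + 4)**2 = ((-41 - 68) + 4)**2 = (-109 + 4)**2 = (-105)**2 = 11025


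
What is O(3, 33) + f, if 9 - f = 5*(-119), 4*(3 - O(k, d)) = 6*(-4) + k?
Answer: 2449/4 ≈ 612.25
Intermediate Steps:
O(k, d) = 9 - k/4 (O(k, d) = 3 - (6*(-4) + k)/4 = 3 - (-24 + k)/4 = 3 + (6 - k/4) = 9 - k/4)
f = 604 (f = 9 - 5*(-119) = 9 - 1*(-595) = 9 + 595 = 604)
O(3, 33) + f = (9 - ¼*3) + 604 = (9 - ¾) + 604 = 33/4 + 604 = 2449/4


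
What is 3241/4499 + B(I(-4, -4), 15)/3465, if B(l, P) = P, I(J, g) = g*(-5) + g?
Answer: 68470/94479 ≈ 0.72471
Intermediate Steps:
I(J, g) = -4*g (I(J, g) = -5*g + g = -4*g)
3241/4499 + B(I(-4, -4), 15)/3465 = 3241/4499 + 15/3465 = 3241*(1/4499) + 15*(1/3465) = 3241/4499 + 1/231 = 68470/94479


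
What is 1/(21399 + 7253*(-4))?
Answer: -1/7613 ≈ -0.00013135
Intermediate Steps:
1/(21399 + 7253*(-4)) = 1/(21399 - 29012) = 1/(-7613) = -1/7613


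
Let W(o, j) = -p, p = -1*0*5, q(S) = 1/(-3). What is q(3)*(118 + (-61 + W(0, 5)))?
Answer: -19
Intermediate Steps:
q(S) = -⅓
p = 0 (p = 0*5 = 0)
W(o, j) = 0 (W(o, j) = -1*0 = 0)
q(3)*(118 + (-61 + W(0, 5))) = -(118 + (-61 + 0))/3 = -(118 - 61)/3 = -⅓*57 = -19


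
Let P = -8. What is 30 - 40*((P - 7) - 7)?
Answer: 910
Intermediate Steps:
30 - 40*((P - 7) - 7) = 30 - 40*((-8 - 7) - 7) = 30 - 40*(-15 - 7) = 30 - 40*(-22) = 30 + 880 = 910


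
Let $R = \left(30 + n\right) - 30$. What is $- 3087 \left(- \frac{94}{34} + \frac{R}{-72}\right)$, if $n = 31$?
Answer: $\frac{1341473}{136} \approx 9863.8$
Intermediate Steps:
$R = 31$ ($R = \left(30 + 31\right) - 30 = 61 - 30 = 31$)
$- 3087 \left(- \frac{94}{34} + \frac{R}{-72}\right) = - 3087 \left(- \frac{94}{34} + \frac{31}{-72}\right) = - 3087 \left(\left(-94\right) \frac{1}{34} + 31 \left(- \frac{1}{72}\right)\right) = - 3087 \left(- \frac{47}{17} - \frac{31}{72}\right) = \left(-3087\right) \left(- \frac{3911}{1224}\right) = \frac{1341473}{136}$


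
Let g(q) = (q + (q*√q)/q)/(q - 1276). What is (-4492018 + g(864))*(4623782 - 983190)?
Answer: -1684422080217440/103 - 10921776*√6/103 ≈ -1.6354e+13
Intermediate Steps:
g(q) = (q + √q)/(-1276 + q) (g(q) = (q + q^(3/2)/q)/(-1276 + q) = (q + √q)/(-1276 + q))
(-4492018 + g(864))*(4623782 - 983190) = (-4492018 + (864 + √864)/(-1276 + 864))*(4623782 - 983190) = (-4492018 + (864 + 12*√6)/(-412))*3640592 = (-4492018 - (864 + 12*√6)/412)*3640592 = (-4492018 + (-216/103 - 3*√6/103))*3640592 = (-462678070/103 - 3*√6/103)*3640592 = -1684422080217440/103 - 10921776*√6/103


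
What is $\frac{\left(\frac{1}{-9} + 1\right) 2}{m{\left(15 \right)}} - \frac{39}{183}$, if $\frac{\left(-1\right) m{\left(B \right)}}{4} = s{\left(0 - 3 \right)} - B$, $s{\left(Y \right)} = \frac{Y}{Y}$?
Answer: $- \frac{697}{3843} \approx -0.18137$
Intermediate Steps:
$s{\left(Y \right)} = 1$
$m{\left(B \right)} = -4 + 4 B$ ($m{\left(B \right)} = - 4 \left(1 - B\right) = -4 + 4 B$)
$\frac{\left(\frac{1}{-9} + 1\right) 2}{m{\left(15 \right)}} - \frac{39}{183} = \frac{\left(\frac{1}{-9} + 1\right) 2}{-4 + 4 \cdot 15} - \frac{39}{183} = \frac{\left(- \frac{1}{9} + 1\right) 2}{-4 + 60} - \frac{13}{61} = \frac{\frac{8}{9} \cdot 2}{56} - \frac{13}{61} = \frac{16}{9} \cdot \frac{1}{56} - \frac{13}{61} = \frac{2}{63} - \frac{13}{61} = - \frac{697}{3843}$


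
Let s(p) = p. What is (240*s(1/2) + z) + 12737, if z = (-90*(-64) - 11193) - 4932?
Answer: 2492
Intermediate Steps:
z = -10365 (z = (5760 - 11193) - 4932 = -5433 - 4932 = -10365)
(240*s(1/2) + z) + 12737 = (240/2 - 10365) + 12737 = (240*(½) - 10365) + 12737 = (120 - 10365) + 12737 = -10245 + 12737 = 2492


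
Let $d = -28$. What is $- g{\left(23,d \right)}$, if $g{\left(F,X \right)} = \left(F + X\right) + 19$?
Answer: $-14$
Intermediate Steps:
$g{\left(F,X \right)} = 19 + F + X$
$- g{\left(23,d \right)} = - (19 + 23 - 28) = \left(-1\right) 14 = -14$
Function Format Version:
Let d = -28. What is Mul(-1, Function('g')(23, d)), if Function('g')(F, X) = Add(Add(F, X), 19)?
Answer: -14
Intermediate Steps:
Function('g')(F, X) = Add(19, F, X)
Mul(-1, Function('g')(23, d)) = Mul(-1, Add(19, 23, -28)) = Mul(-1, 14) = -14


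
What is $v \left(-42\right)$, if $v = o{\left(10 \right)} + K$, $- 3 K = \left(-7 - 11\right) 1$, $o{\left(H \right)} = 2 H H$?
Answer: $-8652$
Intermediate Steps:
$o{\left(H \right)} = 2 H^{2}$
$K = 6$ ($K = - \frac{\left(-7 - 11\right) 1}{3} = - \frac{\left(-18\right) 1}{3} = \left(- \frac{1}{3}\right) \left(-18\right) = 6$)
$v = 206$ ($v = 2 \cdot 10^{2} + 6 = 2 \cdot 100 + 6 = 200 + 6 = 206$)
$v \left(-42\right) = 206 \left(-42\right) = -8652$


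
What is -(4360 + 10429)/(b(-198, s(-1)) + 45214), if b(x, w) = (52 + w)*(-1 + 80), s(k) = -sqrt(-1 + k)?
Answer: -364711529/1216336083 - 1168331*I*sqrt(2)/2432672166 ≈ -0.29984 - 0.0006792*I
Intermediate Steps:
b(x, w) = 4108 + 79*w (b(x, w) = (52 + w)*79 = 4108 + 79*w)
-(4360 + 10429)/(b(-198, s(-1)) + 45214) = -(4360 + 10429)/((4108 + 79*(-sqrt(-1 - 1))) + 45214) = -14789/((4108 + 79*(-sqrt(-2))) + 45214) = -14789/((4108 + 79*(-I*sqrt(2))) + 45214) = -14789/((4108 - 79*I*sqrt(2)) + 45214) = -14789/(49322 - 79*I*sqrt(2))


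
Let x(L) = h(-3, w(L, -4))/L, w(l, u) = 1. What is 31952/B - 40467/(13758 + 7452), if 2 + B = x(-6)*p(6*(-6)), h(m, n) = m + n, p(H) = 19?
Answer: 96789509/13130 ≈ 7371.6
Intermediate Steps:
x(L) = -2/L (x(L) = (-3 + 1)/L = -2/L)
B = 13/3 (B = -2 - 2/(-6)*19 = -2 - 2*(-1/6)*19 = -2 + (1/3)*19 = -2 + 19/3 = 13/3 ≈ 4.3333)
31952/B - 40467/(13758 + 7452) = 31952/(13/3) - 40467/(13758 + 7452) = 31952*(3/13) - 40467/21210 = 95856/13 - 40467*1/21210 = 95856/13 - 1927/1010 = 96789509/13130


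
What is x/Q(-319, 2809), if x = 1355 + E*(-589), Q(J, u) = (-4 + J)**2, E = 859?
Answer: -504596/104329 ≈ -4.8366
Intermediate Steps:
x = -504596 (x = 1355 + 859*(-589) = 1355 - 505951 = -504596)
x/Q(-319, 2809) = -504596/(-4 - 319)**2 = -504596/((-323)**2) = -504596/104329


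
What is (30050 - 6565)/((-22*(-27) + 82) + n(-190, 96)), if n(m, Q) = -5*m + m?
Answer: 23485/1436 ≈ 16.354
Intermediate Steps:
n(m, Q) = -4*m
(30050 - 6565)/((-22*(-27) + 82) + n(-190, 96)) = (30050 - 6565)/((-22*(-27) + 82) - 4*(-190)) = 23485/((594 + 82) + 760) = 23485/(676 + 760) = 23485/1436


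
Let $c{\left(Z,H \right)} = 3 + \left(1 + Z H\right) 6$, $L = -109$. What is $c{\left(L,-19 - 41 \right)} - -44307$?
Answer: $83556$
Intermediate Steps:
$c{\left(Z,H \right)} = 9 + 6 H Z$ ($c{\left(Z,H \right)} = 3 + \left(1 + H Z\right) 6 = 3 + \left(6 + 6 H Z\right) = 9 + 6 H Z$)
$c{\left(L,-19 - 41 \right)} - -44307 = \left(9 + 6 \left(-19 - 41\right) \left(-109\right)\right) - -44307 = \left(9 + 6 \left(-60\right) \left(-109\right)\right) + 44307 = \left(9 + 39240\right) + 44307 = 39249 + 44307 = 83556$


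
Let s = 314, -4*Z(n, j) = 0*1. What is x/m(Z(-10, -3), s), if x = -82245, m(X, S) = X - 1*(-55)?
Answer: -16449/11 ≈ -1495.4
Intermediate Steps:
Z(n, j) = 0 (Z(n, j) = -0 = -¼*0 = 0)
m(X, S) = 55 + X (m(X, S) = X + 55 = 55 + X)
x/m(Z(-10, -3), s) = -82245/(55 + 0) = -82245/55 = -82245*1/55 = -16449/11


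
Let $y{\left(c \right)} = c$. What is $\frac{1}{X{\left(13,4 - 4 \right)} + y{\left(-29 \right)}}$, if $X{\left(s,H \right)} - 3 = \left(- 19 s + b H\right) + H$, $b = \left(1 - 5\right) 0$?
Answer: $- \frac{1}{273} \approx -0.003663$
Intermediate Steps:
$b = 0$ ($b = \left(-4\right) 0 = 0$)
$X{\left(s,H \right)} = 3 + H - 19 s$ ($X{\left(s,H \right)} = 3 + \left(\left(- 19 s + 0 H\right) + H\right) = 3 + \left(\left(- 19 s + 0\right) + H\right) = 3 + \left(- 19 s + H\right) = 3 + \left(H - 19 s\right) = 3 + H - 19 s$)
$\frac{1}{X{\left(13,4 - 4 \right)} + y{\left(-29 \right)}} = \frac{1}{\left(3 + \left(4 - 4\right) - 247\right) - 29} = \frac{1}{\left(3 + 0 - 247\right) - 29} = \frac{1}{-244 - 29} = \frac{1}{-273} = - \frac{1}{273}$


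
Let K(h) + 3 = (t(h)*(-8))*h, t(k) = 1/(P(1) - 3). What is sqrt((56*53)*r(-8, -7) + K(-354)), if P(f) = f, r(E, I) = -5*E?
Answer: sqrt(117301) ≈ 342.49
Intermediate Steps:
t(k) = -1/2 (t(k) = 1/(1 - 3) = 1/(-2) = -1/2)
K(h) = -3 + 4*h (K(h) = -3 + (-1/2*(-8))*h = -3 + 4*h)
sqrt((56*53)*r(-8, -7) + K(-354)) = sqrt((56*53)*(-5*(-8)) + (-3 + 4*(-354))) = sqrt(2968*40 + (-3 - 1416)) = sqrt(118720 - 1419) = sqrt(117301)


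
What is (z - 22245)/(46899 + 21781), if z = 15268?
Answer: -6977/68680 ≈ -0.10159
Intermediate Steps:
(z - 22245)/(46899 + 21781) = (15268 - 22245)/(46899 + 21781) = -6977/68680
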